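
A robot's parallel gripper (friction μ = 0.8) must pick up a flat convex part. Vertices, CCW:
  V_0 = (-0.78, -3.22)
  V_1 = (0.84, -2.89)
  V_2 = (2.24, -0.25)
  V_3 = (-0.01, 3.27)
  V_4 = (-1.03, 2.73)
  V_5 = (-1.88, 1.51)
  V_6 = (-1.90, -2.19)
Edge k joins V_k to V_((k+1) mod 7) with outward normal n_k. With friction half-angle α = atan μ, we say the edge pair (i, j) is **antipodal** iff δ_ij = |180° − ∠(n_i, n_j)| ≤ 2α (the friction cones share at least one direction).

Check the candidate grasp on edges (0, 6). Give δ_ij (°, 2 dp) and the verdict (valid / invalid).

α = atan 0.8 = 38.66°;  2α = 77.32°
edge 0: e_0 = (+1.62, +0.33);  n_0 = (+0.1996, -0.9799)
edge 6: e_6 = (+1.12, -1.03);  n_6 = (-0.6769, -0.7361)
∠(n_0, n_6) = 54.12°
δ = |180° − 54.12°| = 125.88°
125.88° > 2α = 77.32°  →  invalid

δ = 125.88°, invalid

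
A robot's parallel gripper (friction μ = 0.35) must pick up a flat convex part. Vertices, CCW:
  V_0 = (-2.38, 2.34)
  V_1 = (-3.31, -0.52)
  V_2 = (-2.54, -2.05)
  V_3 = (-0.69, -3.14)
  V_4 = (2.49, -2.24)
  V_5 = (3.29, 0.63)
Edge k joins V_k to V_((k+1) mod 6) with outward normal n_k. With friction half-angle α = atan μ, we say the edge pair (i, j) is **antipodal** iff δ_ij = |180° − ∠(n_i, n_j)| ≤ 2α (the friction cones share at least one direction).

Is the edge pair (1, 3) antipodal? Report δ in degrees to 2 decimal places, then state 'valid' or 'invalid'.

δ = 100.91°, invalid

α = atan 0.35 = 19.29°;  2α = 38.58°
edge 1: e_1 = (+0.77, -1.53);  n_1 = (-0.8933, -0.4495)
edge 3: e_3 = (+3.18, +0.90);  n_3 = (+0.2723, -0.9622)
∠(n_1, n_3) = 79.09°
δ = |180° − 79.09°| = 100.91°
100.91° > 2α = 38.58°  →  invalid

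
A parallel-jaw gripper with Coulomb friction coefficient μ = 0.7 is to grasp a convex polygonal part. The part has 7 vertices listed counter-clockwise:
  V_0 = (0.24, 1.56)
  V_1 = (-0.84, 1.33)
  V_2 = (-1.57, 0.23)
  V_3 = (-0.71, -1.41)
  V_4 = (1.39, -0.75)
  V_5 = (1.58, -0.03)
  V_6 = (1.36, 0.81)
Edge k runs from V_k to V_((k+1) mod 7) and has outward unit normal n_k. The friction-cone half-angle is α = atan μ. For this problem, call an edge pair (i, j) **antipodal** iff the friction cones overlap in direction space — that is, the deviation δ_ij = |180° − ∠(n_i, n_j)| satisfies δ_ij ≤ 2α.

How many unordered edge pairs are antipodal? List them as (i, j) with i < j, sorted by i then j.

count = 9; pairs: (0,3), (0,4), (1,3), (1,4), (1,5), (2,4), (2,5), (2,6), (3,6)

α = atan 0.7 = 34.99°;  2α = 69.98°
n_0 = (-0.2083, +0.9781)
n_1 = (-0.8332, +0.5530)
n_2 = (-0.8856, -0.4644)
n_3 = (+0.2998, -0.9540)
n_4 = (+0.9669, -0.2552)
n_5 = (+0.9674, +0.2534)
n_6 = (+0.5564, +0.8309)
  (0,1): δ = 135.59°  ·
  (0,2): δ = 74.35°  ·
  (0,3): δ = 5.42°  ✓
  (0,4): δ = 63.19°  ✓
  (0,5): δ = 92.65°  ·
  (0,6): δ = 134.17°  ·
  (1,2): δ = 118.76°  ·
  (1,3): δ = 38.98°  ✓
  (1,4): δ = 18.79°  ✓
  (1,5): δ = 48.25°  ✓
  (1,6): δ = 89.76°  ·
  (2,3): δ = 100.22°  ·
  (2,4): δ = 42.45°  ✓
  (2,5): δ = 13.00°  ✓
  (2,6): δ = 28.52°  ✓
  (3,4): δ = 122.23°  ·
  (3,5): δ = 92.77°  ·
  (3,6): δ = 51.26°  ✓
  (4,5): δ = 150.54°  ·
  (4,6): δ = 109.03°  ·
  (5,6): δ = 138.48°  ·
antipodal pairs: 9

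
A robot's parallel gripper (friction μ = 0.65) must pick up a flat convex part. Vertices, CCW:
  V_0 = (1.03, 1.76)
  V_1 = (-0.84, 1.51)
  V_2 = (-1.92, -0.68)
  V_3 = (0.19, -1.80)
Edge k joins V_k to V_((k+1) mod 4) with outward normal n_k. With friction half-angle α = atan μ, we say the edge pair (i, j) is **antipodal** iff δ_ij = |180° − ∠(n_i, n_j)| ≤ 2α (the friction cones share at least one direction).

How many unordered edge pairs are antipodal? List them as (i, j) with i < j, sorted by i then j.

α = atan 0.65 = 33.02°;  2α = 66.05°
n_0 = (-0.1325, +0.9912)
n_1 = (-0.8969, +0.4423)
n_2 = (-0.4688, -0.8833)
n_3 = (+0.9733, -0.2296)
  (0,1): δ = 123.86°  ·
  (0,2): δ = 35.57°  ✓
  (0,3): δ = 69.11°  ·
  (1,2): δ = 91.71°  ·
  (1,3): δ = 12.97°  ✓
  (2,3): δ = 75.32°  ·
antipodal pairs: 2

count = 2; pairs: (0,2), (1,3)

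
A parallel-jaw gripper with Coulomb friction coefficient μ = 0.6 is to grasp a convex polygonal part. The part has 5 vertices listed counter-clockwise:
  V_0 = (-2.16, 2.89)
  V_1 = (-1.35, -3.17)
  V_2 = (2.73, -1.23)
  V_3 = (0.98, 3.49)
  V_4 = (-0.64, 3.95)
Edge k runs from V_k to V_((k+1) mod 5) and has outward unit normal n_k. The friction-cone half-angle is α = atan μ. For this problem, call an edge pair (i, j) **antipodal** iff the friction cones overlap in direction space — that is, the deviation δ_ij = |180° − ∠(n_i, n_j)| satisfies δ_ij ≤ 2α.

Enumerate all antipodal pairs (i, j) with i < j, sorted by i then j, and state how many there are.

count = 3; pairs: (0,2), (1,3), (1,4)

α = atan 0.6 = 30.96°;  2α = 61.93°
n_0 = (-0.9912, -0.1325)
n_1 = (+0.4294, -0.9031)
n_2 = (+0.9376, +0.3476)
n_3 = (+0.2732, +0.9620)
n_4 = (-0.5720, +0.8202)
  (0,1): δ = 72.18°  ·
  (0,2): δ = 12.73°  ✓
  (0,3): δ = 66.53°  ·
  (0,4): δ = 117.28°  ·
  (1,2): δ = 95.09°  ·
  (1,3): δ = 41.28°  ✓
  (1,4): δ = 9.46°  ✓
  (2,3): δ = 126.19°  ·
  (2,4): δ = 75.45°  ·
  (3,4): δ = 129.26°  ·
antipodal pairs: 3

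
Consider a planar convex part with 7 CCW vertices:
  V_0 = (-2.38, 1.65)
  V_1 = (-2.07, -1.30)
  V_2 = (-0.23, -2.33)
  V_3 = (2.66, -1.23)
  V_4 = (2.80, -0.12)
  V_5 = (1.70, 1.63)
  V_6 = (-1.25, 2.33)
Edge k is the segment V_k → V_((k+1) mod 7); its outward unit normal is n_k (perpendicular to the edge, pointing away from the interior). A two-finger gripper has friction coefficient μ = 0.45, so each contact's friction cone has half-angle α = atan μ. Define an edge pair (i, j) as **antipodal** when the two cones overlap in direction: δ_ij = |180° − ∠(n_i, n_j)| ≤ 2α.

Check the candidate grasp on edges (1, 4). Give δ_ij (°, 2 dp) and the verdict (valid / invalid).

α = atan 0.45 = 24.23°;  2α = 48.46°
edge 1: e_1 = (+1.84, -1.03);  n_1 = (-0.4885, -0.8726)
edge 4: e_4 = (-1.10, +1.75);  n_4 = (+0.8466, +0.5322)
∠(n_1, n_4) = 151.39°
δ = |180° − 151.39°| = 28.61°
28.61° ≤ 2α = 48.46°  →  valid

δ = 28.61°, valid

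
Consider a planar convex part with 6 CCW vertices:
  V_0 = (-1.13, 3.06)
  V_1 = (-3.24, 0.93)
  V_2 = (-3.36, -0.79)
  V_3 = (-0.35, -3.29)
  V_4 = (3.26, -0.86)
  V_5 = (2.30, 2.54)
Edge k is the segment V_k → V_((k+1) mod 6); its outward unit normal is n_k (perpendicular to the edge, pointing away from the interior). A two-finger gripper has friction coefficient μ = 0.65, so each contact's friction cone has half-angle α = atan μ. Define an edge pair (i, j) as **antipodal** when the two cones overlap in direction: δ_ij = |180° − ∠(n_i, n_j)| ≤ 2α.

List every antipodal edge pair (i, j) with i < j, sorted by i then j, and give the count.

α = atan 0.65 = 33.02°;  2α = 66.05°
n_0 = (-0.7104, +0.7038)
n_1 = (-0.9976, +0.0696)
n_2 = (-0.6389, -0.7693)
n_3 = (+0.5584, -0.8296)
n_4 = (+0.9624, +0.2717)
n_5 = (+0.1499, +0.9887)
  (0,1): δ = 139.26°  ·
  (0,2): δ = 84.98°  ·
  (0,3): δ = 11.32°  ✓
  (0,4): δ = 60.50°  ✓
  (0,5): δ = 126.11°  ·
  (1,2): δ = 125.72°  ·
  (1,3): δ = 52.06°  ✓
  (1,4): δ = 19.76°  ✓
  (1,5): δ = 85.37°  ·
  (2,3): δ = 106.34°  ·
  (2,4): δ = 34.52°  ✓
  (2,5): δ = 31.09°  ✓
  (3,4): δ = 108.18°  ·
  (3,5): δ = 42.57°  ✓
  (4,5): δ = 114.39°  ·
antipodal pairs: 7

count = 7; pairs: (0,3), (0,4), (1,3), (1,4), (2,4), (2,5), (3,5)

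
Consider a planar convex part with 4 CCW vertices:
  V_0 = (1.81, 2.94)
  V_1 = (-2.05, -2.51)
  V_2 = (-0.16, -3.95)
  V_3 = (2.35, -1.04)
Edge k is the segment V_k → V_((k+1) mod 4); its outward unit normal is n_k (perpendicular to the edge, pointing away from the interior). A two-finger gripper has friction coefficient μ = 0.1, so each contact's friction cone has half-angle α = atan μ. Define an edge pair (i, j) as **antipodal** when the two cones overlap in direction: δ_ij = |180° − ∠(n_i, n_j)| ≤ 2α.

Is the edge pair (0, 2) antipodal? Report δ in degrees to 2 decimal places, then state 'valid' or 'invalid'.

δ = 5.47°, valid

α = atan 0.1 = 5.71°;  2α = 11.42°
edge 0: e_0 = (-3.86, -5.45);  n_0 = (-0.8161, +0.5780)
edge 2: e_2 = (+2.51, +2.91);  n_2 = (+0.7572, -0.6531)
∠(n_0, n_2) = 174.53°
δ = |180° − 174.53°| = 5.47°
5.47° ≤ 2α = 11.42°  →  valid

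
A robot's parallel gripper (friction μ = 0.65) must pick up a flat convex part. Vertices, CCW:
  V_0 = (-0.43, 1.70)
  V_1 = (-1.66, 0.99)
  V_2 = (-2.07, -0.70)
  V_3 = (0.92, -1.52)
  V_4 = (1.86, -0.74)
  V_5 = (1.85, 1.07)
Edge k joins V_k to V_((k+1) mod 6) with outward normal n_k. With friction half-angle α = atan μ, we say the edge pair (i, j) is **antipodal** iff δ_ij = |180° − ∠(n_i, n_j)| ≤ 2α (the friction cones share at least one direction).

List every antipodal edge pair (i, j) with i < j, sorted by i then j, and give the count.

count = 7; pairs: (0,2), (0,3), (0,4), (1,3), (1,4), (2,5), (3,5)

α = atan 0.65 = 33.02°;  2α = 66.05°
n_0 = (-0.4999, +0.8661)
n_1 = (-0.9718, +0.2358)
n_2 = (-0.2645, -0.9644)
n_3 = (+0.6386, -0.7696)
n_4 = (+1.0000, +0.0055)
n_5 = (+0.2663, +0.9639)
  (0,1): δ = 133.63°  ·
  (0,2): δ = 45.33°  ✓
  (0,3): δ = 9.69°  ✓
  (0,4): δ = 60.32°  ✓
  (0,5): δ = 134.56°  ·
  (1,2): δ = 91.70°  ·
  (1,3): δ = 36.68°  ✓
  (1,4): δ = 13.95°  ✓
  (1,5): δ = 88.19°  ·
  (2,3): δ = 124.98°  ·
  (2,4): δ = 74.35°  ·
  (2,5): δ = 0.11°  ✓
  (3,4): δ = 129.37°  ·
  (3,5): δ = 55.13°  ✓
  (4,5): δ = 105.76°  ·
antipodal pairs: 7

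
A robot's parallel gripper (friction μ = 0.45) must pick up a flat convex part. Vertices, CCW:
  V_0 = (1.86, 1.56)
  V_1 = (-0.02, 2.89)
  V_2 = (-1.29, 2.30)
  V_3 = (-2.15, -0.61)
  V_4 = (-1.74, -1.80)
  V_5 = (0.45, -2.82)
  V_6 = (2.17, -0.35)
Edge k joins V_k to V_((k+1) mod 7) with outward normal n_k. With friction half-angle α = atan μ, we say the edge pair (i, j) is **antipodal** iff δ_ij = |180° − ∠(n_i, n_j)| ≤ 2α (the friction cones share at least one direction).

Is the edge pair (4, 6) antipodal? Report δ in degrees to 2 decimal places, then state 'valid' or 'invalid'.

δ = 55.81°, invalid

α = atan 0.45 = 24.23°;  2α = 48.46°
edge 4: e_4 = (+2.19, -1.02);  n_4 = (-0.4222, -0.9065)
edge 6: e_6 = (-0.31, +1.91);  n_6 = (+0.9871, +0.1602)
∠(n_4, n_6) = 124.19°
δ = |180° − 124.19°| = 55.81°
55.81° > 2α = 48.46°  →  invalid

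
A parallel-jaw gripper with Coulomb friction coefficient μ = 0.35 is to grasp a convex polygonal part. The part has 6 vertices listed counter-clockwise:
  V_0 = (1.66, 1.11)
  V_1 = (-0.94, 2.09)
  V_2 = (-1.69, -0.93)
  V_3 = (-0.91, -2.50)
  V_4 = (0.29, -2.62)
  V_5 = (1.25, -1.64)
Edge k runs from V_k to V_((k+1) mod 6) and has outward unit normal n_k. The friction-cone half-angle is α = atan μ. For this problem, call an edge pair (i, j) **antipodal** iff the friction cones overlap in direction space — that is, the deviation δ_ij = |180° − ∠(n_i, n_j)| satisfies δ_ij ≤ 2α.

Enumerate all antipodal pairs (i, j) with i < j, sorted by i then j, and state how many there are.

count = 4; pairs: (0,3), (1,4), (1,5), (2,5)

α = atan 0.35 = 19.29°;  2α = 38.58°
n_0 = (+0.3527, +0.9357)
n_1 = (-0.9705, +0.2410)
n_2 = (-0.8956, -0.4449)
n_3 = (-0.0995, -0.9950)
n_4 = (+0.7144, -0.6998)
n_5 = (+0.9891, -0.1475)
  (0,1): δ = 83.29°  ·
  (0,2): δ = 42.93°  ·
  (0,3): δ = 14.94°  ✓
  (0,4): δ = 66.24°  ·
  (0,5): δ = 102.17°  ·
  (1,2): δ = 139.63°  ·
  (1,3): δ = 81.76°  ·
  (1,4): δ = 30.46°  ✓
  (1,5): δ = 5.47°  ✓
  (2,3): δ = 122.13°  ·
  (2,4): δ = 70.83°  ·
  (2,5): δ = 34.90°  ✓
  (3,4): δ = 128.70°  ·
  (3,5): δ = 92.77°  ·
  (4,5): δ = 144.07°  ·
antipodal pairs: 4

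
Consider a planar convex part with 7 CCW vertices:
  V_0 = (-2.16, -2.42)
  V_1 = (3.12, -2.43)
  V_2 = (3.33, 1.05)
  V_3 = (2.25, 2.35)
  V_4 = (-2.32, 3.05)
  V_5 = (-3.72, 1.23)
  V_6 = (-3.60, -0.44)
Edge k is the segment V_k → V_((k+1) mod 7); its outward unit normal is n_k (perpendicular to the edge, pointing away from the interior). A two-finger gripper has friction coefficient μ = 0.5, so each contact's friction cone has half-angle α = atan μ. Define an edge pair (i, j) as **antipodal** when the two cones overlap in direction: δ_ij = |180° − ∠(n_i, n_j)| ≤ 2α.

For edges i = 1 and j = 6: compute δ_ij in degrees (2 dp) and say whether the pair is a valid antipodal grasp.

δ = 39.48°, valid

α = atan 0.5 = 26.57°;  2α = 53.13°
edge 1: e_1 = (+0.21, +3.48);  n_1 = (+0.9982, -0.0602)
edge 6: e_6 = (+1.44, -1.98);  n_6 = (-0.8087, -0.5882)
∠(n_1, n_6) = 140.52°
δ = |180° − 140.52°| = 39.48°
39.48° ≤ 2α = 53.13°  →  valid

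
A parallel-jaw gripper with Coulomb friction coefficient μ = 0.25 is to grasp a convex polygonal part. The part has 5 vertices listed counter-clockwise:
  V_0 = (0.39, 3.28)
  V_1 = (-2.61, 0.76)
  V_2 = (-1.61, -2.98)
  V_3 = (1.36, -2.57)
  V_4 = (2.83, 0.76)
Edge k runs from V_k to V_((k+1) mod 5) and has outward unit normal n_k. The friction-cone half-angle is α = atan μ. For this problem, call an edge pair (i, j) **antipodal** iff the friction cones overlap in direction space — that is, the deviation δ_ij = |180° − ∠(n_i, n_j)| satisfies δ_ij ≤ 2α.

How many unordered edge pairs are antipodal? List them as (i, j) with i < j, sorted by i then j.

α = atan 0.25 = 14.04°;  2α = 28.07°
n_0 = (-0.6432, +0.7657)
n_1 = (-0.9661, -0.2583)
n_2 = (+0.1368, -0.9906)
n_3 = (+0.9148, -0.4038)
n_4 = (+0.7184, +0.6956)
  (0,1): δ = 115.06°  ·
  (0,2): δ = 32.17°  ·
  (0,3): δ = 26.15°  ✓
  (0,4): δ = 94.05°  ·
  (1,2): δ = 97.11°  ·
  (1,3): δ = 38.79°  ·
  (1,4): δ = 29.11°  ·
  (2,3): δ = 121.68°  ·
  (2,4): δ = 53.78°  ·
  (3,4): δ = 112.11°  ·
antipodal pairs: 1

count = 1; pairs: (0,3)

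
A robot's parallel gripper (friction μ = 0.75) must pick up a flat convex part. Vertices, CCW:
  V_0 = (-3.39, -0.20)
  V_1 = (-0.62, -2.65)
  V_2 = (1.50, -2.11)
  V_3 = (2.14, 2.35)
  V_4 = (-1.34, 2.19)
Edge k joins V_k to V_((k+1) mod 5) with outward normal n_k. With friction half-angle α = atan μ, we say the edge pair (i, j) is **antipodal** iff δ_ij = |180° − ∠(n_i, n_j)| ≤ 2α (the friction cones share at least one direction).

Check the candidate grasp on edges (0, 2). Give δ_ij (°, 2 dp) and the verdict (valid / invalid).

α = atan 0.75 = 36.87°;  2α = 73.74°
edge 0: e_0 = (+2.77, -2.45);  n_0 = (-0.6625, -0.7490)
edge 2: e_2 = (+0.64, +4.46);  n_2 = (+0.9899, -0.1420)
∠(n_0, n_2) = 123.33°
δ = |180° − 123.33°| = 56.67°
56.67° ≤ 2α = 73.74°  →  valid

δ = 56.67°, valid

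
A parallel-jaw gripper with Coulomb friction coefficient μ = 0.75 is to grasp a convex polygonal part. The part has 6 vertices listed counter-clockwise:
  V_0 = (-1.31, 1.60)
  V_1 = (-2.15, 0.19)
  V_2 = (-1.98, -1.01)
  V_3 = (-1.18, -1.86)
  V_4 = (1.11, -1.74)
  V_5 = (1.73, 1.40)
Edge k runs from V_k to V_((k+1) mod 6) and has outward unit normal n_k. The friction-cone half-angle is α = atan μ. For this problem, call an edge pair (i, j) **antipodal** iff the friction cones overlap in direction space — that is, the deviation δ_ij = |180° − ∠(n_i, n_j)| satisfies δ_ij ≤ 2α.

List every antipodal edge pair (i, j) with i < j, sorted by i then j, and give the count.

α = atan 0.75 = 36.87°;  2α = 73.74°
n_0 = (-0.8591, +0.5118)
n_1 = (-0.9901, -0.1403)
n_2 = (-0.7282, -0.6854)
n_3 = (+0.0523, -0.9986)
n_4 = (+0.9811, -0.1937)
n_5 = (+0.0656, +0.9978)
  (0,1): δ = 141.15°  ·
  (0,2): δ = 105.95°  ·
  (0,3): δ = 56.22°  ✓
  (0,4): δ = 19.61°  ✓
  (0,5): δ = 117.02°  ·
  (1,2): δ = 144.80°  ·
  (1,3): δ = 95.06°  ·
  (1,4): δ = 19.23°  ✓
  (1,5): δ = 78.17°  ·
  (2,3): δ = 130.26°  ·
  (2,4): δ = 54.43°  ✓
  (2,5): δ = 42.97°  ✓
  (3,4): δ = 104.17°  ·
  (3,5): δ = 6.76°  ✓
  (4,5): δ = 82.59°  ·
antipodal pairs: 6

count = 6; pairs: (0,3), (0,4), (1,4), (2,4), (2,5), (3,5)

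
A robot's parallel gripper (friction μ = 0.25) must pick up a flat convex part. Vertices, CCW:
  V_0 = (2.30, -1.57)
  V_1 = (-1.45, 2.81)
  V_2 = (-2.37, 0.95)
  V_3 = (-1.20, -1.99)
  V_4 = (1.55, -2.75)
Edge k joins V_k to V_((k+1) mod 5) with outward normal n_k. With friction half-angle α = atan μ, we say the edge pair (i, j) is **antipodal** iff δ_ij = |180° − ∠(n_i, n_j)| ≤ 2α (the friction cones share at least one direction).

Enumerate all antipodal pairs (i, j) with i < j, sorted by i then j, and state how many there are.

count = 2; pairs: (0,2), (1,4)

α = atan 0.25 = 14.04°;  2α = 28.07°
n_0 = (+0.7596, +0.6504)
n_1 = (-0.8963, +0.4434)
n_2 = (-0.9291, -0.3698)
n_3 = (-0.2664, -0.9639)
n_4 = (+0.8440, -0.5364)
  (0,1): δ = 66.89°  ·
  (0,2): δ = 18.87°  ✓
  (0,3): δ = 33.98°  ·
  (0,4): δ = 106.99°  ·
  (1,2): δ = 131.98°  ·
  (1,3): δ = 79.13°  ·
  (1,4): δ = 6.12°  ✓
  (2,3): δ = 127.15°  ·
  (2,4): δ = 54.14°  ·
  (3,4): δ = 106.99°  ·
antipodal pairs: 2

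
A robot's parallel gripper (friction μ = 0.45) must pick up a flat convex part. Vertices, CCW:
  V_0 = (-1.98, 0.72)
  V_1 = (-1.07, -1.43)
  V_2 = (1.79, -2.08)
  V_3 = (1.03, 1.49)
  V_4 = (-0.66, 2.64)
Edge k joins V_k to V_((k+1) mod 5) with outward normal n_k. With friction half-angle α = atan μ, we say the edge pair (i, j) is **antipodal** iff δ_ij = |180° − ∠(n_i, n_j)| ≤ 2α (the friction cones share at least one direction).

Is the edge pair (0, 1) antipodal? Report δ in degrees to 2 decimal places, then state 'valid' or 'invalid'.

α = atan 0.45 = 24.23°;  2α = 48.46°
edge 0: e_0 = (+0.91, -2.15);  n_0 = (-0.9209, -0.3898)
edge 1: e_1 = (+2.86, -0.65);  n_1 = (-0.2216, -0.9751)
∠(n_0, n_1) = 54.25°
δ = |180° − 54.25°| = 125.75°
125.75° > 2α = 48.46°  →  invalid

δ = 125.75°, invalid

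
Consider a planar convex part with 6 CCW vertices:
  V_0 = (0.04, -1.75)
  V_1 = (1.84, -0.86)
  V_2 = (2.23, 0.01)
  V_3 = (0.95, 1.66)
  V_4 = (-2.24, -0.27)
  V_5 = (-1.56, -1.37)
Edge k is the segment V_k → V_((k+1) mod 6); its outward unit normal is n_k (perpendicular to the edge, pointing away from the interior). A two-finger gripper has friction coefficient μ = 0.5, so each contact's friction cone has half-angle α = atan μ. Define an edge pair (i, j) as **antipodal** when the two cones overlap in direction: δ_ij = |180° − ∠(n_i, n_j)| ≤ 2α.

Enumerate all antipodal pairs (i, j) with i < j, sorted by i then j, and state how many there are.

α = atan 0.5 = 26.57°;  2α = 53.13°
n_0 = (+0.4432, -0.8964)
n_1 = (+0.9125, -0.4091)
n_2 = (+0.7901, +0.6129)
n_3 = (-0.5176, +0.8556)
n_4 = (-0.8506, -0.5258)
n_5 = (-0.2311, -0.9729)
  (0,1): δ = 140.46°  ·
  (0,2): δ = 78.51°  ·
  (0,3): δ = 4.86°  ✓
  (0,4): δ = 95.41°  ·
  (0,5): δ = 140.33°  ·
  (1,2): δ = 118.05°  ·
  (1,3): δ = 34.68°  ✓
  (1,4): δ = 55.87°  ·
  (1,5): δ = 100.79°  ·
  (2,3): δ = 96.63°  ·
  (2,4): δ = 6.08°  ✓
  (2,5): δ = 38.84°  ✓
  (3,4): δ = 89.45°  ·
  (3,5): δ = 44.53°  ✓
  (4,5): δ = 135.08°  ·
antipodal pairs: 5

count = 5; pairs: (0,3), (1,3), (2,4), (2,5), (3,5)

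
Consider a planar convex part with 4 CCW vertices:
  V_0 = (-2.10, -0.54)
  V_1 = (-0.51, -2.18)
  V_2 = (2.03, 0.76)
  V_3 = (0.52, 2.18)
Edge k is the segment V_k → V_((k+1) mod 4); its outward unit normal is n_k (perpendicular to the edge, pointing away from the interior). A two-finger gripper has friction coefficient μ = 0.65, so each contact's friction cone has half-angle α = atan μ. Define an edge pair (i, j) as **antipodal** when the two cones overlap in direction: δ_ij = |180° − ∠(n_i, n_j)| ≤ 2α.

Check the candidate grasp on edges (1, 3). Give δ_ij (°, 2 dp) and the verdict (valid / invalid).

α = atan 0.65 = 33.02°;  2α = 66.05°
edge 1: e_1 = (+2.54, +2.94);  n_1 = (+0.7567, -0.6538)
edge 3: e_3 = (-2.62, -2.72);  n_3 = (-0.7202, +0.6937)
∠(n_1, n_3) = 176.90°
δ = |180° − 176.90°| = 3.10°
3.10° ≤ 2α = 66.05°  →  valid

δ = 3.10°, valid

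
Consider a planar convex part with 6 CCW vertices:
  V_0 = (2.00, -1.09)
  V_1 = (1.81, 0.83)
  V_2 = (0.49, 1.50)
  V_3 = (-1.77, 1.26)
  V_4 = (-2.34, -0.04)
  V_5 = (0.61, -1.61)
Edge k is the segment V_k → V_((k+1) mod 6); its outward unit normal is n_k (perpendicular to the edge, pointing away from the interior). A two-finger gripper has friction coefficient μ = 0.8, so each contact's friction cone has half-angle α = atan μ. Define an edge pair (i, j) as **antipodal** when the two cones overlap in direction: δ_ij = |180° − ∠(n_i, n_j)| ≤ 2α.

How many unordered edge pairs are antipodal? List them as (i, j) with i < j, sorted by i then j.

α = atan 0.8 = 38.66°;  2α = 77.32°
n_0 = (+0.9951, +0.0985)
n_1 = (+0.4526, +0.8917)
n_2 = (-0.1056, +0.9944)
n_3 = (-0.9158, +0.4016)
n_4 = (-0.4698, -0.8828)
n_5 = (+0.3504, -0.9366)
  (0,1): δ = 122.56°  ·
  (0,2): δ = 89.59°  ·
  (0,3): δ = 29.33°  ✓
  (0,4): δ = 56.33°  ✓
  (0,5): δ = 104.86°  ·
  (1,2): δ = 147.03°  ·
  (1,3): δ = 86.76°  ·
  (1,4): δ = 1.11°  ✓
  (1,5): δ = 47.42°  ✓
  (2,3): δ = 119.74°  ·
  (2,4): δ = 34.08°  ✓
  (2,5): δ = 14.45°  ✓
  (3,4): δ = 94.35°  ·
  (3,5): δ = 45.81°  ✓
  (4,5): δ = 131.47°  ·
antipodal pairs: 7

count = 7; pairs: (0,3), (0,4), (1,4), (1,5), (2,4), (2,5), (3,5)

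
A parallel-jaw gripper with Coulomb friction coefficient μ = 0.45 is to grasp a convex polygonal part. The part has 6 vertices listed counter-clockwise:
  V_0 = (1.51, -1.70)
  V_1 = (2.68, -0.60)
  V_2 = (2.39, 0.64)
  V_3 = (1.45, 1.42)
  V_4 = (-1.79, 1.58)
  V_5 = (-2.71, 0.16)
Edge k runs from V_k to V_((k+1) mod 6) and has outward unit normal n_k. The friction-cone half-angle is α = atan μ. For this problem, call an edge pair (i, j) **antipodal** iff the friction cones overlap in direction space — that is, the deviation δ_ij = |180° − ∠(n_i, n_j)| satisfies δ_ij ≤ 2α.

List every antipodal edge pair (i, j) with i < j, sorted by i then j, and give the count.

α = atan 0.45 = 24.23°;  2α = 48.46°
n_0 = (+0.6850, -0.7286)
n_1 = (+0.9737, +0.2277)
n_2 = (+0.6386, +0.7696)
n_3 = (+0.0493, +0.9988)
n_4 = (-0.8393, +0.5437)
n_5 = (-0.4033, -0.9151)
  (0,1): δ = 120.07°  ·
  (0,2): δ = 82.92°  ·
  (0,3): δ = 46.06°  ✓
  (0,4): δ = 13.83°  ✓
  (0,5): δ = 112.98°  ·
  (1,2): δ = 142.85°  ·
  (1,3): δ = 105.99°  ·
  (1,4): δ = 46.10°  ✓
  (1,5): δ = 53.05°  ·
  (2,3): δ = 143.14°  ·
  (2,4): δ = 83.25°  ·
  (2,5): δ = 15.90°  ✓
  (3,4): δ = 120.11°  ·
  (3,5): δ = 20.96°  ✓
  (4,5): δ = 80.85°  ·
antipodal pairs: 5

count = 5; pairs: (0,3), (0,4), (1,4), (2,5), (3,5)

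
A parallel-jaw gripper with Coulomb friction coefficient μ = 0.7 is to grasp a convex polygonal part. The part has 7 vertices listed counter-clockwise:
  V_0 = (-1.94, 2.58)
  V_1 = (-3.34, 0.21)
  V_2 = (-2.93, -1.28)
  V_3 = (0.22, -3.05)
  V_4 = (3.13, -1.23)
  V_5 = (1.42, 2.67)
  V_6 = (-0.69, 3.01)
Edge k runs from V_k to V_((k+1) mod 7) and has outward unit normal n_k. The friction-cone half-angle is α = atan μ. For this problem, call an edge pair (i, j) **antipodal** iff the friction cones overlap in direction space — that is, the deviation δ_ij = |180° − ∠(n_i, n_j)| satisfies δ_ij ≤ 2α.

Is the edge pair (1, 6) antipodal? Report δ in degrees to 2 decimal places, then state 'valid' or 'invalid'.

α = atan 0.7 = 34.99°;  2α = 69.98°
edge 1: e_1 = (+0.41, -1.49);  n_1 = (-0.9642, -0.2653)
edge 6: e_6 = (-1.25, -0.43);  n_6 = (-0.3253, +0.9456)
∠(n_1, n_6) = 86.40°
δ = |180° − 86.40°| = 93.60°
93.60° > 2α = 69.98°  →  invalid

δ = 93.60°, invalid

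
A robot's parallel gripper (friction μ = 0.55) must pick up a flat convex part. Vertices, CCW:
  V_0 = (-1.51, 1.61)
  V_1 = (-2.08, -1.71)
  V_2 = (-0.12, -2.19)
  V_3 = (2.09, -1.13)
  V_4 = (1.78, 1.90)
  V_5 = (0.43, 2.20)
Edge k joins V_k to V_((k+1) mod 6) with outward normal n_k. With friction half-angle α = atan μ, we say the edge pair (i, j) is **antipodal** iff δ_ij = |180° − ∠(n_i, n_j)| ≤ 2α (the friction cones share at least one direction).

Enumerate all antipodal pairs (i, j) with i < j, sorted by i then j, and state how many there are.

α = atan 0.55 = 28.81°;  2α = 57.62°
n_0 = (-0.9856, +0.1692)
n_1 = (-0.2379, -0.9713)
n_2 = (+0.4325, -0.9017)
n_3 = (+0.9948, +0.1018)
n_4 = (+0.2169, +0.9762)
n_5 = (-0.2910, +0.9567)
  (0,1): δ = 94.02°  ·
  (0,2): δ = 54.63°  ✓
  (0,3): δ = 15.58°  ✓
  (0,4): δ = 87.21°  ·
  (0,5): δ = 116.66°  ·
  (1,2): δ = 140.62°  ·
  (1,3): δ = 70.40°  ·
  (1,4): δ = 1.23°  ✓
  (1,5): δ = 30.68°  ✓
  (2,3): δ = 109.78°  ·
  (2,4): δ = 38.15°  ✓
  (2,5): δ = 8.71°  ✓
  (3,4): δ = 108.37°  ·
  (3,5): δ = 78.93°  ·
  (4,5): δ = 150.56°  ·
antipodal pairs: 6

count = 6; pairs: (0,2), (0,3), (1,4), (1,5), (2,4), (2,5)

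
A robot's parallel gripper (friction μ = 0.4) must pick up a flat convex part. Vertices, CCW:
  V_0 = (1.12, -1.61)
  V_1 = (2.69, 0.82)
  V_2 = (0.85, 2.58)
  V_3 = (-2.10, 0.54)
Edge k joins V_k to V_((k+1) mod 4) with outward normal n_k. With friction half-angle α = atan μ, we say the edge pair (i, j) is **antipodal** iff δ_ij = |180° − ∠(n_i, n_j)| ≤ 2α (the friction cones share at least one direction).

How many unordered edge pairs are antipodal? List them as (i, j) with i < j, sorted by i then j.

count = 2; pairs: (0,2), (1,3)

α = atan 0.4 = 21.80°;  2α = 43.60°
n_0 = (+0.8399, -0.5427)
n_1 = (+0.6912, +0.7226)
n_2 = (-0.5688, +0.8225)
n_3 = (-0.5553, -0.8317)
  (0,1): δ = 100.86°  ·
  (0,2): δ = 22.47°  ✓
  (0,3): δ = 89.14°  ·
  (1,2): δ = 101.61°  ·
  (1,3): δ = 10.00°  ✓
  (2,3): δ = 68.40°  ·
antipodal pairs: 2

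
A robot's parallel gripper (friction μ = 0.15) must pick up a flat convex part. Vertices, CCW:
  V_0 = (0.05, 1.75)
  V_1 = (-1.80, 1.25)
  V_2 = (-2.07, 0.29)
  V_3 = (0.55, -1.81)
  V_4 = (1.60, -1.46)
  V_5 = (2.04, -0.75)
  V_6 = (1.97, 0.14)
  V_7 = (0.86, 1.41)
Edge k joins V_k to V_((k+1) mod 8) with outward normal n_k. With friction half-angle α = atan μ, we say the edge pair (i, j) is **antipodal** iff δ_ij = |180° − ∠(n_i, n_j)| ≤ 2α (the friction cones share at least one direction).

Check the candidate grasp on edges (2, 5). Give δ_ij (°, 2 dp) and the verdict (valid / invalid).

δ = 46.79°, invalid

α = atan 0.15 = 8.53°;  2α = 17.06°
edge 2: e_2 = (+2.62, -2.10);  n_2 = (-0.6254, -0.7803)
edge 5: e_5 = (-0.07, +0.89);  n_5 = (+0.9969, +0.0784)
∠(n_2, n_5) = 133.21°
δ = |180° − 133.21°| = 46.79°
46.79° > 2α = 17.06°  →  invalid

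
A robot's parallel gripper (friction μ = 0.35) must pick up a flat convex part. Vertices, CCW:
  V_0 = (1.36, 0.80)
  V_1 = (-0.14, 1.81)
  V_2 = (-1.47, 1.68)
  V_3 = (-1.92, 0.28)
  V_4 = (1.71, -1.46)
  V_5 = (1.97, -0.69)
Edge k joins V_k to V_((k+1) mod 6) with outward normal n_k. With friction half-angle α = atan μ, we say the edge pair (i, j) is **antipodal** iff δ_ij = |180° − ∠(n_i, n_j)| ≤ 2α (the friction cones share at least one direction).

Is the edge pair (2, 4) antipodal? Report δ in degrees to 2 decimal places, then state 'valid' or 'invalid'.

α = atan 0.35 = 19.29°;  2α = 38.58°
edge 2: e_2 = (-0.45, -1.40);  n_2 = (-0.9520, +0.3060)
edge 4: e_4 = (+0.26, +0.77);  n_4 = (+0.9474, -0.3199)
∠(n_2, n_4) = 179.16°
δ = |180° − 179.16°| = 0.84°
0.84° ≤ 2α = 38.58°  →  valid

δ = 0.84°, valid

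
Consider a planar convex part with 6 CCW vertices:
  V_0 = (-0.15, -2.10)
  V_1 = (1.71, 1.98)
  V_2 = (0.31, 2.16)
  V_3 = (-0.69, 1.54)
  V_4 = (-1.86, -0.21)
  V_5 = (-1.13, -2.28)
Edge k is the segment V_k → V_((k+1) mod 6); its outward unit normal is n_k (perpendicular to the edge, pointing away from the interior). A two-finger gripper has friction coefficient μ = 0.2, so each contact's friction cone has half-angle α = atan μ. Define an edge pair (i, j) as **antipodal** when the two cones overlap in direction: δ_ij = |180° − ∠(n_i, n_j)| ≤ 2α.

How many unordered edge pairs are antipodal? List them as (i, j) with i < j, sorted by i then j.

α = atan 0.2 = 11.31°;  2α = 22.62°
n_0 = (+0.9099, -0.4148)
n_1 = (+0.1275, +0.9918)
n_2 = (-0.5269, +0.8499)
n_3 = (-0.8313, +0.5558)
n_4 = (-0.9431, -0.3326)
n_5 = (+0.1807, -0.9835)
  (0,1): δ = 72.82°  ·
  (0,2): δ = 33.69°  ·
  (0,3): δ = 9.26°  ✓
  (0,4): δ = 43.93°  ·
  (0,5): δ = 124.92°  ·
  (1,2): δ = 140.87°  ·
  (1,3): δ = 116.44°  ·
  (1,4): δ = 63.25°  ·
  (1,5): δ = 17.73°  ✓
  (2,3): δ = 155.56°  ·
  (2,4): δ = 102.37°  ·
  (2,5): δ = 21.39°  ✓
  (3,4): δ = 126.81°  ·
  (3,5): δ = 45.83°  ·
  (4,5): δ = 99.02°  ·
antipodal pairs: 3

count = 3; pairs: (0,3), (1,5), (2,5)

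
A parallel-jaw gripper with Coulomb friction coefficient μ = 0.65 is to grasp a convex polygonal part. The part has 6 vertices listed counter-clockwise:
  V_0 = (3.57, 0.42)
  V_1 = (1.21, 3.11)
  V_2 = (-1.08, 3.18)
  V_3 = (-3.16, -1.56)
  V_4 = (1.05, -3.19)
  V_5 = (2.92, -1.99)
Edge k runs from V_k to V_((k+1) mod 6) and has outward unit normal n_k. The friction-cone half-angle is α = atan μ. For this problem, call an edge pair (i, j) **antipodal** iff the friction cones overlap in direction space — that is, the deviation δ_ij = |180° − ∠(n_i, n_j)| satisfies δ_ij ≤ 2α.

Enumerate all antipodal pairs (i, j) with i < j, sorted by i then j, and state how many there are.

count = 6; pairs: (0,2), (0,3), (1,3), (1,4), (2,4), (2,5)

α = atan 0.65 = 33.02°;  2α = 66.05°
n_0 = (+0.7517, +0.6595)
n_1 = (+0.0306, +0.9995)
n_2 = (-0.9157, +0.4018)
n_3 = (-0.3611, -0.9325)
n_4 = (+0.5401, -0.8416)
n_5 = (+0.9655, -0.2604)
  (0,1): δ = 133.01°  ·
  (0,2): δ = 64.95°  ✓
  (0,3): δ = 27.57°  ✓
  (0,4): δ = 81.43°  ·
  (0,5): δ = 123.64°  ·
  (1,2): δ = 111.94°  ·
  (1,3): δ = 19.41°  ✓
  (1,4): δ = 34.44°  ✓
  (1,5): δ = 76.66°  ·
  (2,3): δ = 87.47°  ·
  (2,4): δ = 33.62°  ✓
  (2,5): δ = 8.60°  ✓
  (3,4): δ = 126.15°  ·
  (3,5): δ = 83.93°  ·
  (4,5): δ = 137.78°  ·
antipodal pairs: 6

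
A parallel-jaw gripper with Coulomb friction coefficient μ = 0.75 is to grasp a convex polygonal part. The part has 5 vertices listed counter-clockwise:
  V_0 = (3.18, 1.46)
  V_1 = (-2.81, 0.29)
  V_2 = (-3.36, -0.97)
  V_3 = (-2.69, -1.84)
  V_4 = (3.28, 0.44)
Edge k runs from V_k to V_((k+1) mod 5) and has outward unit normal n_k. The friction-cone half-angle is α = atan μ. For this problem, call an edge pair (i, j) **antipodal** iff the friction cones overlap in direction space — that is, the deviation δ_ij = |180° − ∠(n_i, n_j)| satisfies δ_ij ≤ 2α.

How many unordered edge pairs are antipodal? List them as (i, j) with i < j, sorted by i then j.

count = 5; pairs: (0,2), (0,3), (1,3), (1,4), (2,4)

α = atan 0.75 = 36.87°;  2α = 73.74°
n_0 = (-0.1917, +0.9815)
n_1 = (-0.9165, +0.4001)
n_2 = (-0.7923, -0.6102)
n_3 = (+0.3568, -0.9342)
n_4 = (+0.9952, +0.0976)
  (0,1): δ = 124.63°  ·
  (0,2): δ = 63.45°  ✓
  (0,3): δ = 9.85°  ✓
  (0,4): δ = 84.55°  ·
  (1,2): δ = 118.82°  ·
  (1,3): δ = 45.52°  ✓
  (1,4): δ = 29.18°  ✓
  (2,3): δ = 106.70°  ·
  (2,4): δ = 32.00°  ✓
  (3,4): δ = 105.30°  ·
antipodal pairs: 5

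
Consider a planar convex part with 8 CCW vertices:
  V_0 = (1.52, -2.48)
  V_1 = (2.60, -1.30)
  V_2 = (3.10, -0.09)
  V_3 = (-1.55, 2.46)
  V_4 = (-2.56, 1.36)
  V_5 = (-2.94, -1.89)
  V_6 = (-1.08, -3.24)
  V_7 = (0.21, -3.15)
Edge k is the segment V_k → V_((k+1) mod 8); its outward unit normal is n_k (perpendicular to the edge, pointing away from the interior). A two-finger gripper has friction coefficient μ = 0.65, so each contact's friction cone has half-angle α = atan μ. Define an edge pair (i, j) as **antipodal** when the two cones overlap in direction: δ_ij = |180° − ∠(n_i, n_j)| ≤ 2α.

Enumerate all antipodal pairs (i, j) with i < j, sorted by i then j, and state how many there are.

count = 10; pairs: (0,3), (0,4), (1,3), (1,4), (2,5), (2,6), (2,7), (3,6), (3,7), (4,7)

α = atan 0.65 = 33.02°;  2α = 66.05°
n_0 = (+0.7377, -0.6752)
n_1 = (+0.9242, -0.3819)
n_2 = (+0.4808, +0.8768)
n_3 = (-0.7366, +0.6763)
n_4 = (-0.9932, +0.1161)
n_5 = (-0.5874, -0.8093)
n_6 = (+0.0696, -0.9976)
n_7 = (+0.4554, -0.8903)
  (0,1): δ = 159.99°  ·
  (0,2): δ = 76.27°  ·
  (0,3): δ = 0.09°  ✓
  (0,4): δ = 35.80°  ✓
  (0,5): δ = 96.49°  ·
  (0,6): δ = 136.46°  ·
  (0,7): δ = 159.55°  ·
  (1,2): δ = 96.29°  ·
  (1,3): δ = 20.11°  ✓
  (1,4): δ = 15.78°  ✓
  (1,5): δ = 76.48°  ·
  (1,6): δ = 116.44°  ·
  (1,7): δ = 139.54°  ·
  (2,3): δ = 103.82°  ·
  (2,4): δ = 67.93°  ·
  (2,5): δ = 7.23°  ✓
  (2,6): δ = 32.73°  ✓
  (2,7): δ = 55.83°  ✓
  (3,4): δ = 144.11°  ·
  (3,5): δ = 83.41°  ·
  (3,6): δ = 43.45°  ✓
  (3,7): δ = 20.35°  ✓
  (4,5): δ = 119.30°  ·
  (4,6): δ = 79.34°  ·
  (4,7): δ = 56.24°  ✓
  (5,6): δ = 140.04°  ·
  (5,7): δ = 116.94°  ·
  (6,7): δ = 156.90°  ·
antipodal pairs: 10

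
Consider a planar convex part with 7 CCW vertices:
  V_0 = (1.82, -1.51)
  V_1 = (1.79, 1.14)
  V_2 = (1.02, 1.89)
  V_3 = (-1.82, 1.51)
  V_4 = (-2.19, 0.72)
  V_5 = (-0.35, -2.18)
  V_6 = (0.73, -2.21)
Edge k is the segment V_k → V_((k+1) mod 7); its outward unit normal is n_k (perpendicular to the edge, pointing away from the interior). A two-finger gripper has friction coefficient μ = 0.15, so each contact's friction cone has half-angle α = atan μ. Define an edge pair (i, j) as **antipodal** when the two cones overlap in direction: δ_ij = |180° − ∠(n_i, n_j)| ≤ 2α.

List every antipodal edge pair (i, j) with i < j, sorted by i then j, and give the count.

α = atan 0.15 = 8.53°;  2α = 17.06°
n_0 = (+0.9999, +0.0113)
n_1 = (+0.6977, +0.7163)
n_2 = (-0.1326, +0.9912)
n_3 = (-0.9056, +0.4241)
n_4 = (-0.8444, -0.5357)
n_5 = (-0.0278, -0.9996)
n_6 = (+0.5404, -0.8414)
  (0,1): δ = 134.89°  ·
  (0,2): δ = 83.03°  ·
  (0,3): δ = 25.74°  ·
  (0,4): δ = 31.75°  ·
  (0,5): δ = 87.76°  ·
  (0,6): δ = 122.06°  ·
  (1,2): δ = 128.13°  ·
  (1,3): δ = 70.85°  ·
  (1,4): δ = 13.36°  ✓
  (1,5): δ = 42.66°  ·
  (1,6): δ = 76.95°  ·
  (2,3): δ = 122.72°  ·
  (2,4): δ = 65.23°  ·
  (2,5): δ = 9.21°  ✓
  (2,6): δ = 25.09°  ·
  (3,4): δ = 122.51°  ·
  (3,5): δ = 66.49°  ·
  (3,6): δ = 32.20°  ·
  (4,5): δ = 123.99°  ·
  (4,6): δ = 89.69°  ·
  (5,6): δ = 145.70°  ·
antipodal pairs: 2

count = 2; pairs: (1,4), (2,5)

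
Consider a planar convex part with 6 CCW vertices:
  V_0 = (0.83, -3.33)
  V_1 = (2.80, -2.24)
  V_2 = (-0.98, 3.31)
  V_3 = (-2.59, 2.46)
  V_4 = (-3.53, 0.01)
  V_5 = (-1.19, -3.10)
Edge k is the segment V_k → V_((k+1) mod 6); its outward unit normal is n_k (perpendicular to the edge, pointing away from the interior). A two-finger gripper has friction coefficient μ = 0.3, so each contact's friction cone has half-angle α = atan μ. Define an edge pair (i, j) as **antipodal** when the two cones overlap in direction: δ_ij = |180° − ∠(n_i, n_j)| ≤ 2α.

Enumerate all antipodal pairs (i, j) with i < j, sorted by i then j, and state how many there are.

count = 2; pairs: (0,2), (1,4)

α = atan 0.3 = 16.70°;  2α = 33.40°
n_0 = (+0.4841, -0.8750)
n_1 = (+0.8265, +0.5629)
n_2 = (-0.4669, +0.8843)
n_3 = (-0.9336, +0.3582)
n_4 = (-0.7991, -0.6012)
n_5 = (-0.1131, -0.9936)
  (0,1): δ = 84.70°  ·
  (0,2): δ = 1.12°  ✓
  (0,3): δ = 40.05°  ·
  (0,4): δ = 98.00°  ·
  (0,5): δ = 144.55°  ·
  (1,2): δ = 96.43°  ·
  (1,3): δ = 55.25°  ·
  (1,4): δ = 2.70°  ✓
  (1,5): δ = 49.25°  ·
  (2,3): δ = 138.82°  ·
  (2,4): δ = 80.87°  ·
  (2,5): δ = 34.33°  ·
  (3,4): δ = 122.05°  ·
  (3,5): δ = 75.51°  ·
  (4,5): δ = 133.45°  ·
antipodal pairs: 2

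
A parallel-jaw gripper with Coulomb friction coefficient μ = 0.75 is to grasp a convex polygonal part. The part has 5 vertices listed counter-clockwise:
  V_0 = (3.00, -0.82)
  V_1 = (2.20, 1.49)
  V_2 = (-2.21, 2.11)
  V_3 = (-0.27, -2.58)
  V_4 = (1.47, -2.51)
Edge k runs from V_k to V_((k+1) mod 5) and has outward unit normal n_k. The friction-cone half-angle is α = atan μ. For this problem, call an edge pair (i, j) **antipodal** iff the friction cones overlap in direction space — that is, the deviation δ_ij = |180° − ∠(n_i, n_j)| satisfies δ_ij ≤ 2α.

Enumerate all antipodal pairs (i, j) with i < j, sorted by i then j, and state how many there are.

count = 6; pairs: (0,2), (0,3), (1,2), (1,3), (1,4), (2,4)

α = atan 0.75 = 36.87°;  2α = 73.74°
n_0 = (+0.9449, +0.3273)
n_1 = (+0.1392, +0.9903)
n_2 = (-0.9241, -0.3822)
n_3 = (+0.0402, -0.9992)
n_4 = (+0.7413, -0.6711)
  (0,1): δ = 117.10°  ·
  (0,2): δ = 3.37°  ✓
  (0,3): δ = 73.20°  ✓
  (0,4): δ = 118.74°  ·
  (1,2): δ = 59.53°  ✓
  (1,3): δ = 10.31°  ✓
  (1,4): δ = 55.85°  ✓
  (2,3): δ = 110.17°  ·
  (2,4): δ = 64.63°  ✓
  (3,4): δ = 134.46°  ·
antipodal pairs: 6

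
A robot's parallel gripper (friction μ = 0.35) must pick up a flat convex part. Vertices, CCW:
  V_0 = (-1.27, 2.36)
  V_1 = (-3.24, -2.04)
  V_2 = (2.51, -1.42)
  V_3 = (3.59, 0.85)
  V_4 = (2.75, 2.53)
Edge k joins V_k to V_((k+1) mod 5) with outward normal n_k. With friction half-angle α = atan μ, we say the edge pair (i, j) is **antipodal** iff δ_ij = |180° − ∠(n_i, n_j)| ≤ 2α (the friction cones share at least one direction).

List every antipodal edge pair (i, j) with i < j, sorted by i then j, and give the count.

count = 2; pairs: (0,2), (1,4)

α = atan 0.35 = 19.29°;  2α = 38.58°
n_0 = (-0.9127, +0.4086)
n_1 = (+0.1072, -0.9942)
n_2 = (+0.9030, -0.4296)
n_3 = (+0.8944, +0.4472)
n_4 = (-0.0423, +0.9991)
  (0,1): δ = 59.73°  ·
  (0,2): δ = 1.32°  ✓
  (0,3): δ = 50.68°  ·
  (0,4): δ = 116.54°  ·
  (1,2): δ = 121.60°  ·
  (1,3): δ = 69.59°  ·
  (1,4): δ = 3.73°  ✓
  (2,3): δ = 127.99°  ·
  (2,4): δ = 62.13°  ·
  (3,4): δ = 114.14°  ·
antipodal pairs: 2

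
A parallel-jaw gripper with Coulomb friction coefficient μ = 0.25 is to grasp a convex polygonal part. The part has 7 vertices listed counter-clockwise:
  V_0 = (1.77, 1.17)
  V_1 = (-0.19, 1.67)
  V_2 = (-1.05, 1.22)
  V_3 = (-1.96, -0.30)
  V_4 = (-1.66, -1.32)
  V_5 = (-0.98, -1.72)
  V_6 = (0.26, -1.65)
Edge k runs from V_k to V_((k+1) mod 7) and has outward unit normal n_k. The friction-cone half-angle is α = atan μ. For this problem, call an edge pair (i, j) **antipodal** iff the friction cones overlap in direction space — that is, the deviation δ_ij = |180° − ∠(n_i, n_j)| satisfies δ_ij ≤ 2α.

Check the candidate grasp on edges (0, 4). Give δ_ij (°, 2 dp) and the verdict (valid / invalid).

δ = 16.15°, valid

α = atan 0.25 = 14.04°;  2α = 28.07°
edge 0: e_0 = (-1.96, +0.50);  n_0 = (+0.2472, +0.9690)
edge 4: e_4 = (+0.68, -0.40);  n_4 = (-0.5070, -0.8619)
∠(n_0, n_4) = 163.85°
δ = |180° − 163.85°| = 16.15°
16.15° ≤ 2α = 28.07°  →  valid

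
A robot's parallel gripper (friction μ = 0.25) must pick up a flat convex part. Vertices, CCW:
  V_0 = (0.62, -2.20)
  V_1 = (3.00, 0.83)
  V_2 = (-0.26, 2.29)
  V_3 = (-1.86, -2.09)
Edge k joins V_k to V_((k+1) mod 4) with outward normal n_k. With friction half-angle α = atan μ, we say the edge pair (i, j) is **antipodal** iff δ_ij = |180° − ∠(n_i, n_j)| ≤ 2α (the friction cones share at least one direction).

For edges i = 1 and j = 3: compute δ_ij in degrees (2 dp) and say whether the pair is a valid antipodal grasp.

δ = 21.59°, valid

α = atan 0.25 = 14.04°;  2α = 28.07°
edge 1: e_1 = (-3.26, +1.46);  n_1 = (+0.4087, +0.9127)
edge 3: e_3 = (+2.48, -0.11);  n_3 = (-0.0443, -0.9990)
∠(n_1, n_3) = 158.41°
δ = |180° − 158.41°| = 21.59°
21.59° ≤ 2α = 28.07°  →  valid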